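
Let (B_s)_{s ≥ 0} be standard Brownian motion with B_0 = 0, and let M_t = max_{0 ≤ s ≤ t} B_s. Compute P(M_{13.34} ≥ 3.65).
P(M_{13.34} ≥ 3.65) = 2·P(B_{13.34} ≥ 3.65) = 2(1 − Φ(3.65/√13.34)) ≈ 0.3176

By the reflection principle for Brownian motion, P(M_t ≥ a) = 2 · P(B_t ≥ a) for a ≥ 0. Since B_t ~ N(0, t), P(B_t ≥ 3.65) = 1 − Φ(3.65/√t) = 1 − Φ(3.65/√13.34) = 1 − Φ(0.9993). So
  P(M_{13.34} ≥ 3.65) = 2(1 − Φ(0.9993)) ≈ 0.3176.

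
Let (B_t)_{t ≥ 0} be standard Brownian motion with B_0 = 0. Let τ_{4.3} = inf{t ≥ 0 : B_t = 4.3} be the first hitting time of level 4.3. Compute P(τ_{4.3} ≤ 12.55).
P(τ_{4.3} ≤ 12.55) = 2(1 − Φ(4.3/√12.55)) = 2(1 − Φ(1.2138)) ≈ 0.2248

By the reflection principle for standard BM, P(τ_b ≤ t) = 2 · P(B_t ≥ b). Since B_t ~ N(0, t), P(B_t ≥ 4.3) = 1 − Φ(4.3/√t) = 1 − Φ(4.3/√12.55) = 1 − Φ(1.2138) ≈ 0.11241. Doubling: P(τ_{4.3} ≤ 12.55) ≈ 2 · 0.11241 = 0.22482 ≈ 0.2248.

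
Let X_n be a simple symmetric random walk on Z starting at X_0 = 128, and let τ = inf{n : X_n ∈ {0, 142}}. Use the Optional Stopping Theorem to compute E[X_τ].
E[X_τ] = 128

X_n is a martingale and τ is a bounded-mean stopping time (indeed τ is finite a.s. with bounded expectation since the walk is in a bounded region). By the OST, E[X_τ] = E[X_0] = 128. Equivalently: E[X_τ] = 142 · P(hit 142 first) + 0 · P(hit 0 first) = 142 · (128/142) = 128.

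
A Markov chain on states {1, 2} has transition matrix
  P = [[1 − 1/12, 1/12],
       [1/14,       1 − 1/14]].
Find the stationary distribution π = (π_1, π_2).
π_1 = 6/13, π_2 = 7/13

Solve πP = π with π_1 + π_2 = 1. From πP = π: π_1 · (1 − 1/12) + π_2 · 1/14 = π_1 ⇒ π_2 · 1/14 = π_1 · 1/12 ⇒ π_2/π_1 = (1/12)/(1/14) = 7/6. Together with π_1 + π_2 = 1:
  π_1 = (1/14)/(1/12 + 1/14) = (1/14)/(13/84) = 6/13,
  π_2 = (1/12)/(1/12 + 1/14) = (1/12)/(13/84) = 7/13.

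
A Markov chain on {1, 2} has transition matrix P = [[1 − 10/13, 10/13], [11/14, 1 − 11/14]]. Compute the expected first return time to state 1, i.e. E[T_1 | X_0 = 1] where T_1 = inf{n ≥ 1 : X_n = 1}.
E[T_1 | X_0 = 1] = 1/π_1 = 283/143

For an irreducible recurrent Markov chain with stationary distribution π, E[T_i | X_0 = i] = 1/π_i (Kac's formula). Here π_1 = (11/14)/(10/13 + 11/14) = (11/14)/(283/182) = 143/283, so E[T_1 | X_0 = 1] = 1/π_1 = (10/13 + 11/14)/(11/14) = (283/182)/(11/14) = 283/143.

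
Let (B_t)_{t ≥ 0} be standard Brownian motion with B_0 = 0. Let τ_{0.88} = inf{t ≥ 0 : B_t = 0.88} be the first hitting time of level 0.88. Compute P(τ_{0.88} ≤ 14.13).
P(τ_{0.88} ≤ 14.13) = 2(1 − Φ(0.88/√14.13)) = 2(1 − Φ(0.2341)) ≈ 0.8149

By the reflection principle for standard BM, P(τ_b ≤ t) = 2 · P(B_t ≥ b). Since B_t ~ N(0, t), P(B_t ≥ 0.88) = 1 − Φ(0.88/√t) = 1 − Φ(0.88/√14.13) = 1 − Φ(0.2341) ≈ 0.40745. Doubling: P(τ_{0.88} ≤ 14.13) ≈ 2 · 0.40745 = 0.81490 ≈ 0.8149.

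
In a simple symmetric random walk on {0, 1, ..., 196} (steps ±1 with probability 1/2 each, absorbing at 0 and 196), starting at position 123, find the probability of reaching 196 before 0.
P(hit 196 before 0) = 123/196

Let u_k = P(hit 196 before 0 | start at k). Then u_0 = 0, u_196 = 1, and u_k = u_{k-1}/2 + u_{k+1}/2 for 1 ≤ k ≤ 195. This harmonic recurrence is solved by u_k = k/196, giving u_123 = 123/196.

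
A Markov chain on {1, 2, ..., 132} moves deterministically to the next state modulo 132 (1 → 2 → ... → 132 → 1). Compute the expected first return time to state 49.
E[T_49 | X_0 = 49] = 132

The chain cycles deterministically, so starting at state 49 it returns in exactly 132 steps. Equivalently, the stationary distribution is uniform π_j = 1/132 for every state j, so by Kac's formula E[T_49] = 1/π_49 = 132.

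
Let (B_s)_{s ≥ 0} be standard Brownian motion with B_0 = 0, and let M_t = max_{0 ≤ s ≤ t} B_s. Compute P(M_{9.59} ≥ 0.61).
P(M_{9.59} ≥ 0.61) = 2·P(B_{9.59} ≥ 0.61) = 2(1 − Φ(0.61/√9.59)) ≈ 0.8438

By the reflection principle for Brownian motion, P(M_t ≥ a) = 2 · P(B_t ≥ a) for a ≥ 0. Since B_t ~ N(0, t), P(B_t ≥ 0.61) = 1 − Φ(0.61/√t) = 1 − Φ(0.61/√9.59) = 1 − Φ(0.1970). So
  P(M_{9.59} ≥ 0.61) = 2(1 − Φ(0.1970)) ≈ 0.8438.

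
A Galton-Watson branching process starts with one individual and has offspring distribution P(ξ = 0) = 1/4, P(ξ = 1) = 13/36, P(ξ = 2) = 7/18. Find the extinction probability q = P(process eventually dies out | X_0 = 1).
q = 9/14

The pgf is f(s) = 1/4 + 13/36·s + 7/18·s². The extinction probability q is the smallest fixed point of f in [0, 1]. Setting s = f(s):
  7/18·s² + (13/36 − 1)·s + 1/4 = 0
  7/18·s² − (1/4 + 7/18)·s + 1/4 = 0
which factors as (s − 1)·(7/18·s − 1/4) = 0, giving roots s = 1 and s = (1/4)/(7/18) = 9/14.
Mean offspring μ = 13/36 + 2·7/18 = 41/36 > 1 (supercritical), so q < 1. The extinction probability is the smaller root: q = (1/4)/(7/18) = 9/14.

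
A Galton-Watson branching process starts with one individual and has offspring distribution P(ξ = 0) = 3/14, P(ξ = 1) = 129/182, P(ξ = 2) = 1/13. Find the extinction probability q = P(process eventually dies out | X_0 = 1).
q = 1

Mean offspring μ = 0·3/14 + 1·129/182 + 2·1/13 = 157/182 ≤ 1. For μ ≤ 1 with offspring not concentrated at 1, the Galton-Watson process goes extinct almost surely, so q = 1.
(Algebraic check: The pgf is f(s) = 3/14 + 129/182·s + 1/13·s². The extinction probability q is the smallest fixed point of f in [0, 1]. Setting s = f(s):
  1/13·s² + (129/182 − 1)·s + 3/14 = 0
  1/13·s² − (3/14 + 1/13)·s + 3/14 = 0
which factors as (s − 1)·(1/13·s − 3/14) = 0, giving roots s = 1 and s = (3/14)/(1/13) = 39/14. Since 39/14 ≥ 1, the smallest root in [0, 1] is s = 1.)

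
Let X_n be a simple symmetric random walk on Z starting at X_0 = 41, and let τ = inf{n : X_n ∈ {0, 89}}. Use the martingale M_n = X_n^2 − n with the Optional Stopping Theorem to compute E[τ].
E[τ] = 1968

M_n = X_n^2 − n is a martingale (since E[X_{n+1}^2 | F_n] = X_n^2 + 1). By OST (τ has finite mean in a bounded region), E[M_τ] = E[M_0] = X_0^2 − 0 = 41^2 = 1681. Also E[M_τ] = E[X_τ^2] − E[τ]. The walk exits at 0 or 89, with P(hit 89 first) = 41/89, so E[X_τ^2] = 89^2 · 41/89 + 0 = 3649. Thus E[τ] = E[X_τ^2] − E[M_τ] = 3649 − 1681 = 1968 = 41(89 − 41) = 1968.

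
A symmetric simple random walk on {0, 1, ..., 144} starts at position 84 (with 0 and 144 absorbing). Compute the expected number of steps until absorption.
E[τ | X_0 = 84] = 5040

Let v_k = E[τ | X_0 = k]. Boundary: v_0 = v_144 = 0. Recurrence: v_k = 1 + (v_{k-1} + v_{k+1})/2 for 1 ≤ k ≤ 143. The particular solution to v_k − (v_{k-1} + v_{k+1})/2 = 1 is v_k = −k^2. Adding homogeneous solution A + B k and matching boundaries gives v_k = k (144 − k). Substituting k = 84: v_84 = 84 · 60 = 5040.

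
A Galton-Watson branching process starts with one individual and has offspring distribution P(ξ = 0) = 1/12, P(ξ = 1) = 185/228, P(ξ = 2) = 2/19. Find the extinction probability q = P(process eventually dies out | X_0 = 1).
q = 19/24

The pgf is f(s) = 1/12 + 185/228·s + 2/19·s². The extinction probability q is the smallest fixed point of f in [0, 1]. Setting s = f(s):
  2/19·s² + (185/228 − 1)·s + 1/12 = 0
  2/19·s² − (1/12 + 2/19)·s + 1/12 = 0
which factors as (s − 1)·(2/19·s − 1/12) = 0, giving roots s = 1 and s = (1/12)/(2/19) = 19/24.
Mean offspring μ = 185/228 + 2·2/19 = 233/228 > 1 (supercritical), so q < 1. The extinction probability is the smaller root: q = (1/12)/(2/19) = 19/24.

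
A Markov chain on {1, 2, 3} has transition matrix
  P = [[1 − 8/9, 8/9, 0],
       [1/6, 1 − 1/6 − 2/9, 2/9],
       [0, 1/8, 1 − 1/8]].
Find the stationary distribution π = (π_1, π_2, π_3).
π = (27/427, 144/427, 256/427)

This is a birth-death chain on three states, which satisfies detailed balance: π_1 · P_{12} = π_2 · P_{21} and π_2 · P_{23} = π_3 · P_{32}.
From π_1 · 8/9 = π_2 · 1/6: π_2/π_1 = (8/9)/(1/6) = 16/3.
From π_2 · 2/9 = π_3 · 1/8: π_3/π_2 = (2/9)/(1/8) = 16/9.
Take π_1 proportional to 1; then unnormalized π = (1, 16/3, 256/27). Normalize by dividing by the sum 427/27:
  π = (27/427, 144/427, 256/427).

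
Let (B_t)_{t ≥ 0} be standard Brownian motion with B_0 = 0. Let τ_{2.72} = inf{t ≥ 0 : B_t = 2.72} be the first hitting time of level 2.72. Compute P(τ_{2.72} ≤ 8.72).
P(τ_{2.72} ≤ 8.72) = 2(1 − Φ(2.72/√8.72)) = 2(1 − Φ(0.9211)) ≈ 0.3570

By the reflection principle for standard BM, P(τ_b ≤ t) = 2 · P(B_t ≥ b). Since B_t ~ N(0, t), P(B_t ≥ 2.72) = 1 − Φ(2.72/√t) = 1 − Φ(2.72/√8.72) = 1 − Φ(0.9211) ≈ 0.17850. Doubling: P(τ_{2.72} ≤ 8.72) ≈ 2 · 0.17850 = 0.35700 ≈ 0.3570.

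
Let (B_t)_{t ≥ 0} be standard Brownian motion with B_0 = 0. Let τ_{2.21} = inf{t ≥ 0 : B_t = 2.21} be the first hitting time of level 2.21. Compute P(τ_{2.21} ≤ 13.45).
P(τ_{2.21} ≤ 13.45) = 2(1 − Φ(2.21/√13.45)) = 2(1 − Φ(0.6026)) ≈ 0.5468

By the reflection principle for standard BM, P(τ_b ≤ t) = 2 · P(B_t ≥ b). Since B_t ~ N(0, t), P(B_t ≥ 2.21) = 1 − Φ(2.21/√t) = 1 − Φ(2.21/√13.45) = 1 − Φ(0.6026) ≈ 0.27339. Doubling: P(τ_{2.21} ≤ 13.45) ≈ 2 · 0.27339 = 0.54678 ≈ 0.5468.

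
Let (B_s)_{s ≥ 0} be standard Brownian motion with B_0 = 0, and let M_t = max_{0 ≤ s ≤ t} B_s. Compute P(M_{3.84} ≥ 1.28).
P(M_{3.84} ≥ 1.28) = 2·P(B_{3.84} ≥ 1.28) = 2(1 − Φ(1.28/√3.84)) ≈ 0.5136

By the reflection principle for Brownian motion, P(M_t ≥ a) = 2 · P(B_t ≥ a) for a ≥ 0. Since B_t ~ N(0, t), P(B_t ≥ 1.28) = 1 − Φ(1.28/√t) = 1 − Φ(1.28/√3.84) = 1 − Φ(0.6532). So
  P(M_{3.84} ≥ 1.28) = 2(1 − Φ(0.6532)) ≈ 0.5136.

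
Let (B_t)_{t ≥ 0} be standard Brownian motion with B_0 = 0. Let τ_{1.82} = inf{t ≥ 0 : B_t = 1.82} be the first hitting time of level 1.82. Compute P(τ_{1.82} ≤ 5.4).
P(τ_{1.82} ≤ 5.4) = 2(1 − Φ(1.82/√5.4)) = 2(1 − Φ(0.7832)) ≈ 0.4335

By the reflection principle for standard BM, P(τ_b ≤ t) = 2 · P(B_t ≥ b). Since B_t ~ N(0, t), P(B_t ≥ 1.82) = 1 − Φ(1.82/√t) = 1 − Φ(1.82/√5.4) = 1 − Φ(0.7832) ≈ 0.21675. Doubling: P(τ_{1.82} ≤ 5.4) ≈ 2 · 0.21675 = 0.43350 ≈ 0.4335.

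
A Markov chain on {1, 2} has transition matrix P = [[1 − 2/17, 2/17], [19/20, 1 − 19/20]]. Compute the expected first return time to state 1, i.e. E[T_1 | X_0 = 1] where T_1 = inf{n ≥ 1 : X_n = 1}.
E[T_1 | X_0 = 1] = 1/π_1 = 363/323

For an irreducible recurrent Markov chain with stationary distribution π, E[T_i | X_0 = i] = 1/π_i (Kac's formula). Here π_1 = (19/20)/(2/17 + 19/20) = (19/20)/(363/340) = 323/363, so E[T_1 | X_0 = 1] = 1/π_1 = (2/17 + 19/20)/(19/20) = (363/340)/(19/20) = 363/323.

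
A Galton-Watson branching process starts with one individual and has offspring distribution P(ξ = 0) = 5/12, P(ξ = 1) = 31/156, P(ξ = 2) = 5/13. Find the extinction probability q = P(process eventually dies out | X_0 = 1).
q = 1

Mean offspring μ = 0·5/12 + 1·31/156 + 2·5/13 = 151/156 ≤ 1. For μ ≤ 1 with offspring not concentrated at 1, the Galton-Watson process goes extinct almost surely, so q = 1.
(Algebraic check: The pgf is f(s) = 5/12 + 31/156·s + 5/13·s². The extinction probability q is the smallest fixed point of f in [0, 1]. Setting s = f(s):
  5/13·s² + (31/156 − 1)·s + 5/12 = 0
  5/13·s² − (5/12 + 5/13)·s + 5/12 = 0
which factors as (s − 1)·(5/13·s − 5/12) = 0, giving roots s = 1 and s = (5/12)/(5/13) = 13/12. Since 13/12 ≥ 1, the smallest root in [0, 1] is s = 1.)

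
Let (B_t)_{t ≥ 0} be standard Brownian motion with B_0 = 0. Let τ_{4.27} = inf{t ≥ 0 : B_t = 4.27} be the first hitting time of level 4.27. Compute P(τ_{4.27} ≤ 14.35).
P(τ_{4.27} ≤ 14.35) = 2(1 − Φ(4.27/√14.35)) = 2(1 − Φ(1.1272)) ≈ 0.2597

By the reflection principle for standard BM, P(τ_b ≤ t) = 2 · P(B_t ≥ b). Since B_t ~ N(0, t), P(B_t ≥ 4.27) = 1 − Φ(4.27/√t) = 1 − Φ(4.27/√14.35) = 1 − Φ(1.1272) ≈ 0.12983. Doubling: P(τ_{4.27} ≤ 14.35) ≈ 2 · 0.12983 = 0.25966 ≈ 0.2597.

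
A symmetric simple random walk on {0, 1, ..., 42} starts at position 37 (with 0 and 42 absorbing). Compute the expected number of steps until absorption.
E[τ | X_0 = 37] = 185

Let v_k = E[τ | X_0 = k]. Boundary: v_0 = v_42 = 0. Recurrence: v_k = 1 + (v_{k-1} + v_{k+1})/2 for 1 ≤ k ≤ 41. The particular solution to v_k − (v_{k-1} + v_{k+1})/2 = 1 is v_k = −k^2. Adding homogeneous solution A + B k and matching boundaries gives v_k = k (42 − k). Substituting k = 37: v_37 = 37 · 5 = 185.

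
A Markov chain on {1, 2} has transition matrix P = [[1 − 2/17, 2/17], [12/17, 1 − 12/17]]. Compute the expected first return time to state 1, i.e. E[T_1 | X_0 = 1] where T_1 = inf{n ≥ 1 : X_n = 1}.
E[T_1 | X_0 = 1] = 1/π_1 = 7/6

For an irreducible recurrent Markov chain with stationary distribution π, E[T_i | X_0 = i] = 1/π_i (Kac's formula). Here π_1 = (12/17)/(2/17 + 12/17) = (12/17)/(14/17) = 6/7, so E[T_1 | X_0 = 1] = 1/π_1 = (2/17 + 12/17)/(12/17) = (14/17)/(12/17) = 7/6.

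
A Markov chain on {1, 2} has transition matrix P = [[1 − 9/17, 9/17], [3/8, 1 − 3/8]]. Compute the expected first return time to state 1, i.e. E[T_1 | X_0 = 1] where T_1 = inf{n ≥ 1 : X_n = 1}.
E[T_1 | X_0 = 1] = 1/π_1 = 41/17

For an irreducible recurrent Markov chain with stationary distribution π, E[T_i | X_0 = i] = 1/π_i (Kac's formula). Here π_1 = (3/8)/(9/17 + 3/8) = (3/8)/(123/136) = 17/41, so E[T_1 | X_0 = 1] = 1/π_1 = (9/17 + 3/8)/(3/8) = (123/136)/(3/8) = 41/17.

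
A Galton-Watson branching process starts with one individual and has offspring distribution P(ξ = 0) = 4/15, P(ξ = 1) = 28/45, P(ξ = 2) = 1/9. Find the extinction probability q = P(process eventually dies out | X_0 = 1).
q = 1

Mean offspring μ = 0·4/15 + 1·28/45 + 2·1/9 = 38/45 ≤ 1. For μ ≤ 1 with offspring not concentrated at 1, the Galton-Watson process goes extinct almost surely, so q = 1.
(Algebraic check: The pgf is f(s) = 4/15 + 28/45·s + 1/9·s². The extinction probability q is the smallest fixed point of f in [0, 1]. Setting s = f(s):
  1/9·s² + (28/45 − 1)·s + 4/15 = 0
  1/9·s² − (4/15 + 1/9)·s + 4/15 = 0
which factors as (s − 1)·(1/9·s − 4/15) = 0, giving roots s = 1 and s = (4/15)/(1/9) = 12/5. Since 12/5 ≥ 1, the smallest root in [0, 1] is s = 1.)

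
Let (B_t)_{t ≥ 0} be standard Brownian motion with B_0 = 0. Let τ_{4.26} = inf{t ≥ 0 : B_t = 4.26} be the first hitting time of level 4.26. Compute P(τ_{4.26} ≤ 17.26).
P(τ_{4.26} ≤ 17.26) = 2(1 − Φ(4.26/√17.26)) = 2(1 − Φ(1.0254)) ≈ 0.3052

By the reflection principle for standard BM, P(τ_b ≤ t) = 2 · P(B_t ≥ b). Since B_t ~ N(0, t), P(B_t ≥ 4.26) = 1 − Φ(4.26/√t) = 1 − Φ(4.26/√17.26) = 1 − Φ(1.0254) ≈ 0.15259. Doubling: P(τ_{4.26} ≤ 17.26) ≈ 2 · 0.15259 = 0.30518 ≈ 0.3052.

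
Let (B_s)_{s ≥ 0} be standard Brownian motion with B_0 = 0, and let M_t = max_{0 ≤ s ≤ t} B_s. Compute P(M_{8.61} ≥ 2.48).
P(M_{8.61} ≥ 2.48) = 2·P(B_{8.61} ≥ 2.48) = 2(1 − Φ(2.48/√8.61)) ≈ 0.3980

By the reflection principle for Brownian motion, P(M_t ≥ a) = 2 · P(B_t ≥ a) for a ≥ 0. Since B_t ~ N(0, t), P(B_t ≥ 2.48) = 1 − Φ(2.48/√t) = 1 − Φ(2.48/√8.61) = 1 − Φ(0.8452). So
  P(M_{8.61} ≥ 2.48) = 2(1 − Φ(0.8452)) ≈ 0.3980.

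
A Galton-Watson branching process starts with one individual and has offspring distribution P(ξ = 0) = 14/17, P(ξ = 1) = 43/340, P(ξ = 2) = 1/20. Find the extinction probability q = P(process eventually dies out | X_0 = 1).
q = 1

Mean offspring μ = 0·14/17 + 1·43/340 + 2·1/20 = 77/340 ≤ 1. For μ ≤ 1 with offspring not concentrated at 1, the Galton-Watson process goes extinct almost surely, so q = 1.
(Algebraic check: The pgf is f(s) = 14/17 + 43/340·s + 1/20·s². The extinction probability q is the smallest fixed point of f in [0, 1]. Setting s = f(s):
  1/20·s² + (43/340 − 1)·s + 14/17 = 0
  1/20·s² − (14/17 + 1/20)·s + 14/17 = 0
which factors as (s − 1)·(1/20·s − 14/17) = 0, giving roots s = 1 and s = (14/17)/(1/20) = 280/17. Since 280/17 ≥ 1, the smallest root in [0, 1] is s = 1.)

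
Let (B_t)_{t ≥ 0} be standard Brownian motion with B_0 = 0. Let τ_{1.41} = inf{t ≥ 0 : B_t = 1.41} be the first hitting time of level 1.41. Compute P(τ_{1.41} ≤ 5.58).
P(τ_{1.41} ≤ 5.58) = 2(1 − Φ(1.41/√5.58)) = 2(1 − Φ(0.5969)) ≈ 0.5506

By the reflection principle for standard BM, P(τ_b ≤ t) = 2 · P(B_t ≥ b). Since B_t ~ N(0, t), P(B_t ≥ 1.41) = 1 − Φ(1.41/√t) = 1 − Φ(1.41/√5.58) = 1 − Φ(0.5969) ≈ 0.27529. Doubling: P(τ_{1.41} ≤ 5.58) ≈ 2 · 0.27529 = 0.55058 ≈ 0.5506.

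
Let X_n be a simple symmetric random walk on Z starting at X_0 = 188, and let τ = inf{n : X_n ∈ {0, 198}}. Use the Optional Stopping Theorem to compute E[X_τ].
E[X_τ] = 188

X_n is a martingale and τ is a bounded-mean stopping time (indeed τ is finite a.s. with bounded expectation since the walk is in a bounded region). By the OST, E[X_τ] = E[X_0] = 188. Equivalently: E[X_τ] = 198 · P(hit 198 first) + 0 · P(hit 0 first) = 198 · (188/198) = 188.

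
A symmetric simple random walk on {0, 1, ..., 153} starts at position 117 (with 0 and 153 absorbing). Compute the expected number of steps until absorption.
E[τ | X_0 = 117] = 4212

Let v_k = E[τ | X_0 = k]. Boundary: v_0 = v_153 = 0. Recurrence: v_k = 1 + (v_{k-1} + v_{k+1})/2 for 1 ≤ k ≤ 152. The particular solution to v_k − (v_{k-1} + v_{k+1})/2 = 1 is v_k = −k^2. Adding homogeneous solution A + B k and matching boundaries gives v_k = k (153 − k). Substituting k = 117: v_117 = 117 · 36 = 4212.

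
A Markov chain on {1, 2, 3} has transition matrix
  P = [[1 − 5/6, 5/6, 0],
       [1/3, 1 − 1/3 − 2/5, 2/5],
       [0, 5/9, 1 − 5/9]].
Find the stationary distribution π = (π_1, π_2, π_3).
π = (10/53, 25/53, 18/53)

This is a birth-death chain on three states, which satisfies detailed balance: π_1 · P_{12} = π_2 · P_{21} and π_2 · P_{23} = π_3 · P_{32}.
From π_1 · 5/6 = π_2 · 1/3: π_2/π_1 = (5/6)/(1/3) = 5/2.
From π_2 · 2/5 = π_3 · 5/9: π_3/π_2 = (2/5)/(5/9) = 18/25.
Take π_1 proportional to 1; then unnormalized π = (1, 5/2, 9/5). Normalize by dividing by the sum 53/10:
  π = (10/53, 25/53, 18/53).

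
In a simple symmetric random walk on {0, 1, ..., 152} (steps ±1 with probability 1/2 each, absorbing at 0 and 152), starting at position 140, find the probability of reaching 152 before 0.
P(hit 152 before 0) = 140/152 = 35/38

Let u_k = P(hit 152 before 0 | start at k). Then u_0 = 0, u_152 = 1, and u_k = u_{k-1}/2 + u_{k+1}/2 for 1 ≤ k ≤ 151. This harmonic recurrence is solved by u_k = k/152, giving u_140 = 140/152 = 35/38.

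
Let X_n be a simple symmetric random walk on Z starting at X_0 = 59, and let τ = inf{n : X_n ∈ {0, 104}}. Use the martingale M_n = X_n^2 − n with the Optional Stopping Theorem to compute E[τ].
E[τ] = 2655

M_n = X_n^2 − n is a martingale (since E[X_{n+1}^2 | F_n] = X_n^2 + 1). By OST (τ has finite mean in a bounded region), E[M_τ] = E[M_0] = X_0^2 − 0 = 59^2 = 3481. Also E[M_τ] = E[X_τ^2] − E[τ]. The walk exits at 0 or 104, with P(hit 104 first) = 59/104, so E[X_τ^2] = 104^2 · 59/104 + 0 = 6136. Thus E[τ] = E[X_τ^2] − E[M_τ] = 6136 − 3481 = 2655 = 59(104 − 59) = 2655.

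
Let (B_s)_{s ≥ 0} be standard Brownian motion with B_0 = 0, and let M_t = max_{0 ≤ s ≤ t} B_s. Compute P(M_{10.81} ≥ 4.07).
P(M_{10.81} ≥ 4.07) = 2·P(B_{10.81} ≥ 4.07) = 2(1 − Φ(4.07/√10.81)) ≈ 0.2158

By the reflection principle for Brownian motion, P(M_t ≥ a) = 2 · P(B_t ≥ a) for a ≥ 0. Since B_t ~ N(0, t), P(B_t ≥ 4.07) = 1 − Φ(4.07/√t) = 1 − Φ(4.07/√10.81) = 1 − Φ(1.2379). So
  P(M_{10.81} ≥ 4.07) = 2(1 − Φ(1.2379)) ≈ 0.2158.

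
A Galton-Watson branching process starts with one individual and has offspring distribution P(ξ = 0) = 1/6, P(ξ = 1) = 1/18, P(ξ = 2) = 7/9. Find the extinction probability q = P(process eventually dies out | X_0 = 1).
q = 3/14

The pgf is f(s) = 1/6 + 1/18·s + 7/9·s². The extinction probability q is the smallest fixed point of f in [0, 1]. Setting s = f(s):
  7/9·s² + (1/18 − 1)·s + 1/6 = 0
  7/9·s² − (1/6 + 7/9)·s + 1/6 = 0
which factors as (s − 1)·(7/9·s − 1/6) = 0, giving roots s = 1 and s = (1/6)/(7/9) = 3/14.
Mean offspring μ = 1/18 + 2·7/9 = 29/18 > 1 (supercritical), so q < 1. The extinction probability is the smaller root: q = (1/6)/(7/9) = 3/14.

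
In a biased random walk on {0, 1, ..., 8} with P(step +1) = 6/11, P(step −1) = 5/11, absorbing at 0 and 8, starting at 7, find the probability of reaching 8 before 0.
P(hit 8 before 0) = (1 − (5/6)^7) / (1 − (5/6)^8) = 1210866/1288991

Let u_k denote P(reach 8 before 0 | start at k). Boundary: u_0 = 0, u_8 = 1. Recurrence: u_k = 6/11·u_{k+1} + 5/11·u_{k-1} for 1 ≤ k ≤ 7. Try u_k = A + B·r^k with r = q/p = (5/11)/(6/11) = 5/6. Substitution satisfies the recurrence; boundary conditions give:
  u_k = (1 − r^k) / (1 − r^N) = (1 − (5/6)^7) / (1 − (5/6)^8) = 1210866/1288991.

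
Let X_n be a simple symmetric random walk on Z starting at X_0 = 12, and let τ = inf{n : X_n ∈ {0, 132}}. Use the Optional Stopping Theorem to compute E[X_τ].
E[X_τ] = 12

X_n is a martingale and τ is a bounded-mean stopping time (indeed τ is finite a.s. with bounded expectation since the walk is in a bounded region). By the OST, E[X_τ] = E[X_0] = 12. Equivalently: E[X_τ] = 132 · P(hit 132 first) + 0 · P(hit 0 first) = 132 · (12/132) = 12.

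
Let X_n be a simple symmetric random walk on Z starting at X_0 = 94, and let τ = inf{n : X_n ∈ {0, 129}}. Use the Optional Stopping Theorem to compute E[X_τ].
E[X_τ] = 94

X_n is a martingale and τ is a bounded-mean stopping time (indeed τ is finite a.s. with bounded expectation since the walk is in a bounded region). By the OST, E[X_τ] = E[X_0] = 94. Equivalently: E[X_τ] = 129 · P(hit 129 first) + 0 · P(hit 0 first) = 129 · (94/129) = 94.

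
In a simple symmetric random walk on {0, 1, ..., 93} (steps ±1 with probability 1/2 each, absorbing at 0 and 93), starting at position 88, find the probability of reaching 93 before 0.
P(hit 93 before 0) = 88/93

Let u_k = P(hit 93 before 0 | start at k). Then u_0 = 0, u_93 = 1, and u_k = u_{k-1}/2 + u_{k+1}/2 for 1 ≤ k ≤ 92. This harmonic recurrence is solved by u_k = k/93, giving u_88 = 88/93.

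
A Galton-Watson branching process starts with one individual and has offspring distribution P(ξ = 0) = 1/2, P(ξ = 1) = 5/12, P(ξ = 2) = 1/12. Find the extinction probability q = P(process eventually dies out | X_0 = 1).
q = 1

Mean offspring μ = 0·1/2 + 1·5/12 + 2·1/12 = 7/12 ≤ 1. For μ ≤ 1 with offspring not concentrated at 1, the Galton-Watson process goes extinct almost surely, so q = 1.
(Algebraic check: The pgf is f(s) = 1/2 + 5/12·s + 1/12·s². The extinction probability q is the smallest fixed point of f in [0, 1]. Setting s = f(s):
  1/12·s² + (5/12 − 1)·s + 1/2 = 0
  1/12·s² − (1/2 + 1/12)·s + 1/2 = 0
which factors as (s − 1)·(1/12·s − 1/2) = 0, giving roots s = 1 and s = (1/2)/(1/12) = 6. Since 6 ≥ 1, the smallest root in [0, 1] is s = 1.)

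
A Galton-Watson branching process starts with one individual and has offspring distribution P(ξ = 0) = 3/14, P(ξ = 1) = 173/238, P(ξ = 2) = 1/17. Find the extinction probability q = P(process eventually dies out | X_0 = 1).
q = 1

Mean offspring μ = 0·3/14 + 1·173/238 + 2·1/17 = 201/238 ≤ 1. For μ ≤ 1 with offspring not concentrated at 1, the Galton-Watson process goes extinct almost surely, so q = 1.
(Algebraic check: The pgf is f(s) = 3/14 + 173/238·s + 1/17·s². The extinction probability q is the smallest fixed point of f in [0, 1]. Setting s = f(s):
  1/17·s² + (173/238 − 1)·s + 3/14 = 0
  1/17·s² − (3/14 + 1/17)·s + 3/14 = 0
which factors as (s − 1)·(1/17·s − 3/14) = 0, giving roots s = 1 and s = (3/14)/(1/17) = 51/14. Since 51/14 ≥ 1, the smallest root in [0, 1] is s = 1.)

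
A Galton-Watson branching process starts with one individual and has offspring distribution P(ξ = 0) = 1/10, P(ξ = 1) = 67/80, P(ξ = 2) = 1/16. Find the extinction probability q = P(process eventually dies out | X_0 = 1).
q = 1

Mean offspring μ = 0·1/10 + 1·67/80 + 2·1/16 = 77/80 ≤ 1. For μ ≤ 1 with offspring not concentrated at 1, the Galton-Watson process goes extinct almost surely, so q = 1.
(Algebraic check: The pgf is f(s) = 1/10 + 67/80·s + 1/16·s². The extinction probability q is the smallest fixed point of f in [0, 1]. Setting s = f(s):
  1/16·s² + (67/80 − 1)·s + 1/10 = 0
  1/16·s² − (1/10 + 1/16)·s + 1/10 = 0
which factors as (s − 1)·(1/16·s − 1/10) = 0, giving roots s = 1 and s = (1/10)/(1/16) = 8/5. Since 8/5 ≥ 1, the smallest root in [0, 1] is s = 1.)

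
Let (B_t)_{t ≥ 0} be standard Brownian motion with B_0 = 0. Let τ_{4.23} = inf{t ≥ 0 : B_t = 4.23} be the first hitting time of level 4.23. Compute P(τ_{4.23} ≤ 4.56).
P(τ_{4.23} ≤ 4.56) = 2(1 − Φ(4.23/√4.56)) = 2(1 − Φ(1.9809)) ≈ 0.0476

By the reflection principle for standard BM, P(τ_b ≤ t) = 2 · P(B_t ≥ b). Since B_t ~ N(0, t), P(B_t ≥ 4.23) = 1 − Φ(4.23/√t) = 1 − Φ(4.23/√4.56) = 1 − Φ(1.9809) ≈ 0.02380. Doubling: P(τ_{4.23} ≤ 4.56) ≈ 2 · 0.02380 = 0.04760 ≈ 0.0476.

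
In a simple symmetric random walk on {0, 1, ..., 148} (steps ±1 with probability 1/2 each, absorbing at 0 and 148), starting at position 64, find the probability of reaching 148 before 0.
P(hit 148 before 0) = 64/148 = 16/37

Let u_k = P(hit 148 before 0 | start at k). Then u_0 = 0, u_148 = 1, and u_k = u_{k-1}/2 + u_{k+1}/2 for 1 ≤ k ≤ 147. This harmonic recurrence is solved by u_k = k/148, giving u_64 = 64/148 = 16/37.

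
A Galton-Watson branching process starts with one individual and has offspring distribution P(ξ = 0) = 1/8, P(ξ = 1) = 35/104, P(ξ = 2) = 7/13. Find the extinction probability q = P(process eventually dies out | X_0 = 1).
q = 13/56

The pgf is f(s) = 1/8 + 35/104·s + 7/13·s². The extinction probability q is the smallest fixed point of f in [0, 1]. Setting s = f(s):
  7/13·s² + (35/104 − 1)·s + 1/8 = 0
  7/13·s² − (1/8 + 7/13)·s + 1/8 = 0
which factors as (s − 1)·(7/13·s − 1/8) = 0, giving roots s = 1 and s = (1/8)/(7/13) = 13/56.
Mean offspring μ = 35/104 + 2·7/13 = 147/104 > 1 (supercritical), so q < 1. The extinction probability is the smaller root: q = (1/8)/(7/13) = 13/56.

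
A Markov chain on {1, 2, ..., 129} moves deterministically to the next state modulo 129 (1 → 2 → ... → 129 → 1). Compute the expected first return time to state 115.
E[T_115 | X_0 = 115] = 129

The chain cycles deterministically, so starting at state 115 it returns in exactly 129 steps. Equivalently, the stationary distribution is uniform π_j = 1/129 for every state j, so by Kac's formula E[T_115] = 1/π_115 = 129.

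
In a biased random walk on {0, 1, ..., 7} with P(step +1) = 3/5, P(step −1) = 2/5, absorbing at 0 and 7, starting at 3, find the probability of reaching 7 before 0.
P(hit 7 before 0) = (1 − (2/3)^3) / (1 − (2/3)^7) = 1539/2059

Let u_k denote P(reach 7 before 0 | start at k). Boundary: u_0 = 0, u_7 = 1. Recurrence: u_k = 3/5·u_{k+1} + 2/5·u_{k-1} for 1 ≤ k ≤ 6. Try u_k = A + B·r^k with r = q/p = (2/5)/(3/5) = 2/3. Substitution satisfies the recurrence; boundary conditions give:
  u_k = (1 − r^k) / (1 − r^N) = (1 − (2/3)^3) / (1 − (2/3)^7) = 1539/2059.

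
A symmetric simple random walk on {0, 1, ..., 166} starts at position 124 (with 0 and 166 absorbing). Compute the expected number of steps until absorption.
E[τ | X_0 = 124] = 5208

Let v_k = E[τ | X_0 = k]. Boundary: v_0 = v_166 = 0. Recurrence: v_k = 1 + (v_{k-1} + v_{k+1})/2 for 1 ≤ k ≤ 165. The particular solution to v_k − (v_{k-1} + v_{k+1})/2 = 1 is v_k = −k^2. Adding homogeneous solution A + B k and matching boundaries gives v_k = k (166 − k). Substituting k = 124: v_124 = 124 · 42 = 5208.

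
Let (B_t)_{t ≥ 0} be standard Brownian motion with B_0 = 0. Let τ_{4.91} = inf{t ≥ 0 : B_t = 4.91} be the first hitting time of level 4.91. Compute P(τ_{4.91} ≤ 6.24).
P(τ_{4.91} ≤ 6.24) = 2(1 − Φ(4.91/√6.24)) = 2(1 − Φ(1.9656)) ≈ 0.0493

By the reflection principle for standard BM, P(τ_b ≤ t) = 2 · P(B_t ≥ b). Since B_t ~ N(0, t), P(B_t ≥ 4.91) = 1 − Φ(4.91/√t) = 1 − Φ(4.91/√6.24) = 1 − Φ(1.9656) ≈ 0.02467. Doubling: P(τ_{4.91} ≤ 6.24) ≈ 2 · 0.02467 = 0.04934 ≈ 0.0493.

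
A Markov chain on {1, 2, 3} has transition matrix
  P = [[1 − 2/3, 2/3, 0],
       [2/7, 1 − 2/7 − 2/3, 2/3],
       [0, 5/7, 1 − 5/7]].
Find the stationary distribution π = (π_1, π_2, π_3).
π = (45/248, 105/248, 49/124)

This is a birth-death chain on three states, which satisfies detailed balance: π_1 · P_{12} = π_2 · P_{21} and π_2 · P_{23} = π_3 · P_{32}.
From π_1 · 2/3 = π_2 · 2/7: π_2/π_1 = (2/3)/(2/7) = 7/3.
From π_2 · 2/3 = π_3 · 5/7: π_3/π_2 = (2/3)/(5/7) = 14/15.
Take π_1 proportional to 1; then unnormalized π = (1, 7/3, 98/45). Normalize by dividing by the sum 248/45:
  π = (45/248, 105/248, 49/124).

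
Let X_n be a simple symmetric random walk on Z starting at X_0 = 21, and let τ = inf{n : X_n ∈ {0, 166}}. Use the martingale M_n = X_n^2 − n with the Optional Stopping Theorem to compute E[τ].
E[τ] = 3045

M_n = X_n^2 − n is a martingale (since E[X_{n+1}^2 | F_n] = X_n^2 + 1). By OST (τ has finite mean in a bounded region), E[M_τ] = E[M_0] = X_0^2 − 0 = 21^2 = 441. Also E[M_τ] = E[X_τ^2] − E[τ]. The walk exits at 0 or 166, with P(hit 166 first) = 21/166, so E[X_τ^2] = 166^2 · 21/166 + 0 = 3486. Thus E[τ] = E[X_τ^2] − E[M_τ] = 3486 − 441 = 3045 = 21(166 − 21) = 3045.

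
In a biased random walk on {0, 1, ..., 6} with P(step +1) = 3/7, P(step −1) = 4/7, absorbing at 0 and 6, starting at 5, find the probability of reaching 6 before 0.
P(hit 6 before 0) = (1 − (4/3)^5) / (1 − (4/3)^6) = 2343/3367

Let u_k denote P(reach 6 before 0 | start at k). Boundary: u_0 = 0, u_6 = 1. Recurrence: u_k = 3/7·u_{k+1} + 4/7·u_{k-1} for 1 ≤ k ≤ 5. Try u_k = A + B·r^k with r = q/p = (4/7)/(3/7) = 4/3. Substitution satisfies the recurrence; boundary conditions give:
  u_k = (1 − r^k) / (1 − r^N) = (1 − (4/3)^5) / (1 − (4/3)^6) = 2343/3367.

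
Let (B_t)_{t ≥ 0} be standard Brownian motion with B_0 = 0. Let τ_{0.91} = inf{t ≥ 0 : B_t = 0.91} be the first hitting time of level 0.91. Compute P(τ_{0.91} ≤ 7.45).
P(τ_{0.91} ≤ 7.45) = 2(1 − Φ(0.91/√7.45)) = 2(1 − Φ(0.3334)) ≈ 0.7388

By the reflection principle for standard BM, P(τ_b ≤ t) = 2 · P(B_t ≥ b). Since B_t ~ N(0, t), P(B_t ≥ 0.91) = 1 − Φ(0.91/√t) = 1 − Φ(0.91/√7.45) = 1 − Φ(0.3334) ≈ 0.36942. Doubling: P(τ_{0.91} ≤ 7.45) ≈ 2 · 0.36942 = 0.73884 ≈ 0.7388.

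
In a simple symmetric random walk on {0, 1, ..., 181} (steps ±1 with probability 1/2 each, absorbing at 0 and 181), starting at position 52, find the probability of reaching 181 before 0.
P(hit 181 before 0) = 52/181

Let u_k = P(hit 181 before 0 | start at k). Then u_0 = 0, u_181 = 1, and u_k = u_{k-1}/2 + u_{k+1}/2 for 1 ≤ k ≤ 180. This harmonic recurrence is solved by u_k = k/181, giving u_52 = 52/181.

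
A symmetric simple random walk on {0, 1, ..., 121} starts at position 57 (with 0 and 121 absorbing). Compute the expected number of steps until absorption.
E[τ | X_0 = 57] = 3648

Let v_k = E[τ | X_0 = k]. Boundary: v_0 = v_121 = 0. Recurrence: v_k = 1 + (v_{k-1} + v_{k+1})/2 for 1 ≤ k ≤ 120. The particular solution to v_k − (v_{k-1} + v_{k+1})/2 = 1 is v_k = −k^2. Adding homogeneous solution A + B k and matching boundaries gives v_k = k (121 − k). Substituting k = 57: v_57 = 57 · 64 = 3648.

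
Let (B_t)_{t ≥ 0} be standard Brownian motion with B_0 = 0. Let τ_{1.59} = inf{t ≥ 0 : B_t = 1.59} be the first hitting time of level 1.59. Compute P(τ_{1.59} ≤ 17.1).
P(τ_{1.59} ≤ 17.1) = 2(1 − Φ(1.59/√17.1)) = 2(1 − Φ(0.3845)) ≈ 0.7006

By the reflection principle for standard BM, P(τ_b ≤ t) = 2 · P(B_t ≥ b). Since B_t ~ N(0, t), P(B_t ≥ 1.59) = 1 − Φ(1.59/√t) = 1 − Φ(1.59/√17.1) = 1 − Φ(0.3845) ≈ 0.35030. Doubling: P(τ_{1.59} ≤ 17.1) ≈ 2 · 0.35030 = 0.70060 ≈ 0.7006.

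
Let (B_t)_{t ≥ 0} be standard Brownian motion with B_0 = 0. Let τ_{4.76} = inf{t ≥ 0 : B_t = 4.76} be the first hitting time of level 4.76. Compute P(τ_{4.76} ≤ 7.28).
P(τ_{4.76} ≤ 7.28) = 2(1 − Φ(4.76/√7.28)) = 2(1 − Φ(1.7642)) ≈ 0.0777

By the reflection principle for standard BM, P(τ_b ≤ t) = 2 · P(B_t ≥ b). Since B_t ~ N(0, t), P(B_t ≥ 4.76) = 1 − Φ(4.76/√t) = 1 − Φ(4.76/√7.28) = 1 − Φ(1.7642) ≈ 0.03885. Doubling: P(τ_{4.76} ≤ 7.28) ≈ 2 · 0.03885 = 0.07770 ≈ 0.0777.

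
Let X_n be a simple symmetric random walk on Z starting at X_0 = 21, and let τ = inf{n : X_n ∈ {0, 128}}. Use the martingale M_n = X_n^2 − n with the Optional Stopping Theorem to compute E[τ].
E[τ] = 2247

M_n = X_n^2 − n is a martingale (since E[X_{n+1}^2 | F_n] = X_n^2 + 1). By OST (τ has finite mean in a bounded region), E[M_τ] = E[M_0] = X_0^2 − 0 = 21^2 = 441. Also E[M_τ] = E[X_τ^2] − E[τ]. The walk exits at 0 or 128, with P(hit 128 first) = 21/128, so E[X_τ^2] = 128^2 · 21/128 + 0 = 2688. Thus E[τ] = E[X_τ^2] − E[M_τ] = 2688 − 441 = 2247 = 21(128 − 21) = 2247.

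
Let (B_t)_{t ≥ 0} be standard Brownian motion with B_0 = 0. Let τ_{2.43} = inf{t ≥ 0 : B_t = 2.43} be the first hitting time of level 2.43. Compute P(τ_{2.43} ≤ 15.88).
P(τ_{2.43} ≤ 15.88) = 2(1 − Φ(2.43/√15.88)) = 2(1 − Φ(0.6098)) ≈ 0.5420

By the reflection principle for standard BM, P(τ_b ≤ t) = 2 · P(B_t ≥ b). Since B_t ~ N(0, t), P(B_t ≥ 2.43) = 1 − Φ(2.43/√t) = 1 − Φ(2.43/√15.88) = 1 − Φ(0.6098) ≈ 0.27100. Doubling: P(τ_{2.43} ≤ 15.88) ≈ 2 · 0.27100 = 0.54200 ≈ 0.5420.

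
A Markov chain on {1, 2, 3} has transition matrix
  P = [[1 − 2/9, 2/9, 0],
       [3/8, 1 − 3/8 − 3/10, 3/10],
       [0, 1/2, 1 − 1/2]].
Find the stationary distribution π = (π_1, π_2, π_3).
π = (135/263, 80/263, 48/263)

This is a birth-death chain on three states, which satisfies detailed balance: π_1 · P_{12} = π_2 · P_{21} and π_2 · P_{23} = π_3 · P_{32}.
From π_1 · 2/9 = π_2 · 3/8: π_2/π_1 = (2/9)/(3/8) = 16/27.
From π_2 · 3/10 = π_3 · 1/2: π_3/π_2 = (3/10)/(1/2) = 3/5.
Take π_1 proportional to 1; then unnormalized π = (1, 16/27, 16/45). Normalize by dividing by the sum 263/135:
  π = (135/263, 80/263, 48/263).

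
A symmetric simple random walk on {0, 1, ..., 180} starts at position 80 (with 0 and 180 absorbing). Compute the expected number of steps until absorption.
E[τ | X_0 = 80] = 8000

Let v_k = E[τ | X_0 = k]. Boundary: v_0 = v_180 = 0. Recurrence: v_k = 1 + (v_{k-1} + v_{k+1})/2 for 1 ≤ k ≤ 179. The particular solution to v_k − (v_{k-1} + v_{k+1})/2 = 1 is v_k = −k^2. Adding homogeneous solution A + B k and matching boundaries gives v_k = k (180 − k). Substituting k = 80: v_80 = 80 · 100 = 8000.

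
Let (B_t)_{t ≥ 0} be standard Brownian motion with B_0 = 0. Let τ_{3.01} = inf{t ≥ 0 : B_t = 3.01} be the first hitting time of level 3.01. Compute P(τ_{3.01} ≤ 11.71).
P(τ_{3.01} ≤ 11.71) = 2(1 − Φ(3.01/√11.71)) = 2(1 − Φ(0.8796)) ≈ 0.3791

By the reflection principle for standard BM, P(τ_b ≤ t) = 2 · P(B_t ≥ b). Since B_t ~ N(0, t), P(B_t ≥ 3.01) = 1 − Φ(3.01/√t) = 1 − Φ(3.01/√11.71) = 1 − Φ(0.8796) ≈ 0.18954. Doubling: P(τ_{3.01} ≤ 11.71) ≈ 2 · 0.18954 = 0.37908 ≈ 0.3791.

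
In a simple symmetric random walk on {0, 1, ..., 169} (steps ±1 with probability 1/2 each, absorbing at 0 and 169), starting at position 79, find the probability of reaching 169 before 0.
P(hit 169 before 0) = 79/169

Let u_k = P(hit 169 before 0 | start at k). Then u_0 = 0, u_169 = 1, and u_k = u_{k-1}/2 + u_{k+1}/2 for 1 ≤ k ≤ 168. This harmonic recurrence is solved by u_k = k/169, giving u_79 = 79/169.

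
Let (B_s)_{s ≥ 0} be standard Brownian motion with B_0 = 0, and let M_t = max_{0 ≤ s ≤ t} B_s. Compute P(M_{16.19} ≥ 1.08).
P(M_{16.19} ≥ 1.08) = 2·P(B_{16.19} ≥ 1.08) = 2(1 − Φ(1.08/√16.19)) ≈ 0.7884

By the reflection principle for Brownian motion, P(M_t ≥ a) = 2 · P(B_t ≥ a) for a ≥ 0. Since B_t ~ N(0, t), P(B_t ≥ 1.08) = 1 − Φ(1.08/√t) = 1 − Φ(1.08/√16.19) = 1 − Φ(0.2684). So
  P(M_{16.19} ≥ 1.08) = 2(1 − Φ(0.2684)) ≈ 0.7884.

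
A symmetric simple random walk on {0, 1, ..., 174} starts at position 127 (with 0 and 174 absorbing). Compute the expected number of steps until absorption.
E[τ | X_0 = 127] = 5969

Let v_k = E[τ | X_0 = k]. Boundary: v_0 = v_174 = 0. Recurrence: v_k = 1 + (v_{k-1} + v_{k+1})/2 for 1 ≤ k ≤ 173. The particular solution to v_k − (v_{k-1} + v_{k+1})/2 = 1 is v_k = −k^2. Adding homogeneous solution A + B k and matching boundaries gives v_k = k (174 − k). Substituting k = 127: v_127 = 127 · 47 = 5969.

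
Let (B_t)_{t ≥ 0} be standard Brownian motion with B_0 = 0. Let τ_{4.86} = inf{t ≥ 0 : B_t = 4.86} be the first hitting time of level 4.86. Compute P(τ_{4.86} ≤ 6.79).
P(τ_{4.86} ≤ 6.79) = 2(1 − Φ(4.86/√6.79)) = 2(1 − Φ(1.8651)) ≈ 0.0622

By the reflection principle for standard BM, P(τ_b ≤ t) = 2 · P(B_t ≥ b). Since B_t ~ N(0, t), P(B_t ≥ 4.86) = 1 − Φ(4.86/√t) = 1 − Φ(4.86/√6.79) = 1 − Φ(1.8651) ≈ 0.03108. Doubling: P(τ_{4.86} ≤ 6.79) ≈ 2 · 0.03108 = 0.06216 ≈ 0.0622.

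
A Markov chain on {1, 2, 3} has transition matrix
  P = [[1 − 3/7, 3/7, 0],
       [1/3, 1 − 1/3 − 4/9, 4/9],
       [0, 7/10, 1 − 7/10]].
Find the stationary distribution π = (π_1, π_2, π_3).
π = (49/152, 63/152, 5/19)

This is a birth-death chain on three states, which satisfies detailed balance: π_1 · P_{12} = π_2 · P_{21} and π_2 · P_{23} = π_3 · P_{32}.
From π_1 · 3/7 = π_2 · 1/3: π_2/π_1 = (3/7)/(1/3) = 9/7.
From π_2 · 4/9 = π_3 · 7/10: π_3/π_2 = (4/9)/(7/10) = 40/63.
Take π_1 proportional to 1; then unnormalized π = (1, 9/7, 40/49). Normalize by dividing by the sum 152/49:
  π = (49/152, 63/152, 5/19).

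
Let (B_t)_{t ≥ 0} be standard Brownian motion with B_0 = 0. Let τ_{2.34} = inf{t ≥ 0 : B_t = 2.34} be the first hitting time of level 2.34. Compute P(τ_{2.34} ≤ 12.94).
P(τ_{2.34} ≤ 12.94) = 2(1 − Φ(2.34/√12.94)) = 2(1 − Φ(0.6505)) ≈ 0.5154

By the reflection principle for standard BM, P(τ_b ≤ t) = 2 · P(B_t ≥ b). Since B_t ~ N(0, t), P(B_t ≥ 2.34) = 1 − Φ(2.34/√t) = 1 − Φ(2.34/√12.94) = 1 − Φ(0.6505) ≈ 0.25768. Doubling: P(τ_{2.34} ≤ 12.94) ≈ 2 · 0.25768 = 0.51536 ≈ 0.5154.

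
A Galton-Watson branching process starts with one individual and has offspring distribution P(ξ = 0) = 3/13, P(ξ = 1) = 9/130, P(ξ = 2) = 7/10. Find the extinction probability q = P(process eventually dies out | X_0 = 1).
q = 30/91

The pgf is f(s) = 3/13 + 9/130·s + 7/10·s². The extinction probability q is the smallest fixed point of f in [0, 1]. Setting s = f(s):
  7/10·s² + (9/130 − 1)·s + 3/13 = 0
  7/10·s² − (3/13 + 7/10)·s + 3/13 = 0
which factors as (s − 1)·(7/10·s − 3/13) = 0, giving roots s = 1 and s = (3/13)/(7/10) = 30/91.
Mean offspring μ = 9/130 + 2·7/10 = 191/130 > 1 (supercritical), so q < 1. The extinction probability is the smaller root: q = (3/13)/(7/10) = 30/91.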